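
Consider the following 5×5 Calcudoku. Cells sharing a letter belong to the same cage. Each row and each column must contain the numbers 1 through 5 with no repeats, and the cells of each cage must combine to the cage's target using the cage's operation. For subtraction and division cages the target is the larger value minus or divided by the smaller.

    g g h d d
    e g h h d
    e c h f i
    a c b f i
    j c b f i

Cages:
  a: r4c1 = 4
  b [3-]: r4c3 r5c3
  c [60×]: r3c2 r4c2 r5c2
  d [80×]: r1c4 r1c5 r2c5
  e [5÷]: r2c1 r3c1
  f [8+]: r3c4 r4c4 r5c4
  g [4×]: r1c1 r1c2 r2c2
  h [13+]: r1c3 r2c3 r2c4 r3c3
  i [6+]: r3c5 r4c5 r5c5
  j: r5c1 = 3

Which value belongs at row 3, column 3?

The 3 cells of cage d must have product 80; hence r1c4 = 4.
Cage d needs product 80, leaving r1c5 = 5.
Cage d has product 80; hence r2c5 = 4.
Cage a is a single given cell, which forces r4c1 = 4.
Cage j is given; hence r5c1 = 3.
The 3 cells of cage g must have product 4, so r1c1 = 2.
4 is placed in row 1, so r1c2 = 1.
Row 1 now contains 1; hence r1c3 = 3.
Cage g needs product 4, which forces r2c2 = 2.
In row 2, 3 can only go at r2c4, so r2c4 = 3.
Cage h has sum 13, which forces r2c3 = 5.
Cage h has sum 13, so r3c3 = 2.
2 is placed in column 3, so r4c3 = 1.
2 is placed in column 3, leaving r5c3 = 4.
Row 2 already has 5, so r2c1 = 1.
Cage e needs two cells with quotient 5, which forces r3c1 = 5.
Cage c needs product 60, leaving r3c2 = 4.
Row 3 already has 5, which forces r3c4 = 1.
Row 3 now contains 1, leaving r3c5 = 3.
Cage c needs product 60; hence r4c2 = 3.
Column 5 already has 3, so r4c5 = 2.
4 is placed in row 5; hence r5c2 = 5.
Row 5 already has 5, so r5c4 = 2.
2 is placed in column 5, so r5c5 = 1.
2 is placed in row 4, which forces r4c4 = 5.
The full grid is 2 1 3 4 5 / 1 2 5 3 4 / 5 4 2 1 3 / 4 3 1 5 2 / 3 5 4 2 1.

2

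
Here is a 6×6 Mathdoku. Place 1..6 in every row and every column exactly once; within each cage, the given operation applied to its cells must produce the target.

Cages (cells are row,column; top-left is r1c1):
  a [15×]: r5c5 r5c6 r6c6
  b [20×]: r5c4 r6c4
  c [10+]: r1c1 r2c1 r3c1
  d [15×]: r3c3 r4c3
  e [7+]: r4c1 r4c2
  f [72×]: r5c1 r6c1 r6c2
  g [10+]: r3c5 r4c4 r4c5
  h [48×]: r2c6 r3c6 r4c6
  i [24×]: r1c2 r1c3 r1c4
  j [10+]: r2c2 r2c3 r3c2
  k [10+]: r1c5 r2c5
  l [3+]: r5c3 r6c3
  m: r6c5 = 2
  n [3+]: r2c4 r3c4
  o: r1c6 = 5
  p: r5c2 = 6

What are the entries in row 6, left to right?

6 4 1 5 2 3

Cage o is given, which forces r1c6 = 5.
P is a freebie; hence r5c2 = 6.
Cage m is given, leaving r6c5 = 2.
Cage l's pair has sum 3, so r5c3 = 2.
The 3 cells of cage a must have product 15, which forces r5c5 = 5.
Cage f has product 72, leaving r6c1 = 6.
2 is placed in row 6, leaving r6c3 = 1.
Row 6 already has 1; hence r6c6 = 3.
The 3 cells of cage f must have product 72, which forces r5c1 = 3.
5 is placed in row 5, leaving r5c4 = 4.
3 is placed in column 6, so r5c6 = 1.
Row 6 already has 3, which forces r6c2 = 4.
The two cells of cage b must have product 20, which forces r6c4 = 5.
The 3 cells of cage i must have product 24; hence r1c3 = 4.
Row 1 already has 4, which forces r1c5 = 6.
Column 5 now contains 6, so r2c5 = 4.
Row 1 already has 4, so r1c1 = 1.
The 3 cells of cage c must have sum 10, leaving r2c1 = 5.
Cage c has sum 10, so r3c1 = 4.
Column 1 now contains 4; hence r4c1 = 2.
The 3 cells of cage g must have sum 10; hence r4c4 = 6.
Row 4 already has 6; hence r4c6 = 4.
Cage e needs two cells with sum 7, which forces r4c2 = 5.
Row 4 now contains 5, which forces r4c3 = 3.
3 is placed in row 4, so r4c5 = 1.
3 is placed in column 3; hence r2c3 = 6.
Row 2 now contains 6, so r2c6 = 2.
3 is placed in column 3, leaving r3c3 = 5.
1 is placed in column 5, so r3c5 = 3.
Column 6 now contains 2, which forces r3c6 = 6.
The 3 cells of cage j must have sum 10, leaving r2c2 = 3.
Row 2 already has 2, so r2c4 = 1.
Row 3 now contains 3, so r3c2 = 1.
The two cells of cage n must have sum 3, so r3c4 = 2.
Column 2 now contains 3, which forces r1c2 = 2.
2 is placed in column 4, so r1c4 = 3.
Filled in: 1 2 4 3 6 5 / 5 3 6 1 4 2 / 4 1 5 2 3 6 / 2 5 3 6 1 4 / 3 6 2 4 5 1 / 6 4 1 5 2 3.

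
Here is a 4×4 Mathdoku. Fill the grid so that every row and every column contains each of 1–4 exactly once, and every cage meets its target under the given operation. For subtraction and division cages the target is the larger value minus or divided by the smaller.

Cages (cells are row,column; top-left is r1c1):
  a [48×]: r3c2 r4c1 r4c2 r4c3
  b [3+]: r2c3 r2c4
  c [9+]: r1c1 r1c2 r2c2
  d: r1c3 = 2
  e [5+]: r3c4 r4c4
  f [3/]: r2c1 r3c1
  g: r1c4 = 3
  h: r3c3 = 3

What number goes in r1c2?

Cage d is a single given cell; hence r1c3 = 2.
Cage g is given, leaving r1c4 = 3.
Column 3 already has 2, which forces r2c3 = 1.
Row 2 already has 1, leaving r2c4 = 2.
Cage h is given, which forces r3c3 = 3.
Column 3 already has 3, leaving r4c3 = 4.
Row 4 now contains 4, so r4c4 = 1.
3 is placed in row 1, which forces r1c1 = 4.
The 3 cells of cage c must have sum 9; hence r1c2 = 1.
Row 2 already has 1, which forces r2c1 = 3.
Cage c has sum 9, so r2c2 = 4.
Row 3 now contains 3, leaving r3c1 = 1.
Cage a has product 48, so r3c2 = 2.
1 is placed in column 4, which forces r3c4 = 4.
The 4 cells of cage a must have product 48, which forces r4c1 = 2.
Row 4 already has 1, which forces r4c2 = 3.
Completed grid: 4 1 2 3 / 3 4 1 2 / 1 2 3 4 / 2 3 4 1.

1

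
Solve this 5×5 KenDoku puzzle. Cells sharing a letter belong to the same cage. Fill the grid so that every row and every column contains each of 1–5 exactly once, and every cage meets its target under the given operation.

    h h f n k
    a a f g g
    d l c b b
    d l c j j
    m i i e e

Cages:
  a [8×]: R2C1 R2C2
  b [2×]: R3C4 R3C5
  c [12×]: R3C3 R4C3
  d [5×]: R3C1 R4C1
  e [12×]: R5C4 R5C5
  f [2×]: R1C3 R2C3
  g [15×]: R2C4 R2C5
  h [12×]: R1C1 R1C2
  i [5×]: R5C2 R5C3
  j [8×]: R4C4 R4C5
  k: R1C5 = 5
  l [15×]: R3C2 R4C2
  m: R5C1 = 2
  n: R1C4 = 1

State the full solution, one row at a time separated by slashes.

Cage n is given, which forces R1C4 = 1.
K is a freebie, which forces R1C5 = 5.
Column 5 already has 5, leaving R2C5 = 3.
Column 4 already has 1, so R3C4 = 2.
2 is placed in row 3, which forces R3C5 = 1.
Column 4 already has 2; hence R4C4 = 4.
Row 4 already has 4, so R4C5 = 2.
M is a freebie, which forces R5C1 = 2.
Column 4 already has 4; hence R5C4 = 3.
3 is placed in column 5, which forces R5C5 = 4.
Row 1 already has 1, so R1C3 = 2.
Column 1 now contains 2, so R2C1 = 4.
Cage a's pair has product 8, so R2C2 = 2.
Cage f needs two cells with product 2, leaving R2C3 = 1.
Row 2 now contains 3; hence R2C4 = 5.
Row 3 now contains 1, so R3C1 = 5.
Row 3 already has 5, which forces R3C2 = 3.
Cage c's pair has product 12, which forces R3C3 = 4.
The two cells of cage d must have product 5, so R4C1 = 1.
Column 2 already has 3, so R4C2 = 5.
Row 4 already has 4; hence R4C3 = 3.
Column 2 now contains 5, which forces R5C2 = 1.
Column 3 now contains 1; hence R5C3 = 5.
Column 1 now contains 4, leaving R1C1 = 3.
Column 2 already has 3, leaving R1C2 = 4.

3 4 2 1 5 / 4 2 1 5 3 / 5 3 4 2 1 / 1 5 3 4 2 / 2 1 5 3 4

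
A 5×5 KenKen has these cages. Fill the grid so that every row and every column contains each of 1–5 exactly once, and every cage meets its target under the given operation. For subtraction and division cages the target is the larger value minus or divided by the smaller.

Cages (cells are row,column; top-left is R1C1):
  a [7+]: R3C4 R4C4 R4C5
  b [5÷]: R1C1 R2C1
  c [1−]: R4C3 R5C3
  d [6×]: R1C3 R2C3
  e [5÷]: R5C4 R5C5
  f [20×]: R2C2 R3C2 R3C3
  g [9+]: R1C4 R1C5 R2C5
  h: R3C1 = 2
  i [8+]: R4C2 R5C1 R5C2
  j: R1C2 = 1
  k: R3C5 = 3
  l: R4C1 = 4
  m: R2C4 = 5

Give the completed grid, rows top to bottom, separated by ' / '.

5 1 2 3 4 / 1 4 3 5 2 / 2 5 1 4 3 / 4 3 5 2 1 / 3 2 4 1 5

Cage j is given, leaving R1C2 = 1.
Cage m is a single given cell, so R2C4 = 5.
Cage h is a single given cell, so R3C1 = 2.
Cage k is a single given cell, which forces R3C5 = 3.
Cage l is a single given cell, so R4C1 = 4.
Column 4 now contains 5, leaving R5C4 = 1.
1 is placed in row 5, leaving R5C5 = 5.
1 is placed in row 1, leaving R1C1 = 5.
Cage g needs sum 9; hence R1C4 = 3.
Row 2 now contains 5, which forces R2C1 = 1.
Cage f has product 20, which forces R2C2 = 4.
Row 2 now contains 4, leaving R2C5 = 2.
The 3 cells of cage f must have product 20, leaving R3C2 = 5.
Cage f has product 20, so R3C3 = 1.
Column 4 already has 1; hence R3C4 = 4.
Cage i has sum 8, which forces R4C2 = 3.
Cage a has sum 7, leaving R4C4 = 2.
The 3 cells of cage a must have sum 7, leaving R4C5 = 1.
5 is placed in row 5, so R5C1 = 3.
Cage i needs sum 8; hence R5C2 = 2.
Row 5 now contains 2, leaving R5C3 = 4.
Row 1 now contains 3, leaving R1C3 = 2.
2 is placed in column 5, so R1C5 = 4.
Row 2 already has 2, leaving R2C3 = 3.
Row 4 now contains 2; hence R4C3 = 5.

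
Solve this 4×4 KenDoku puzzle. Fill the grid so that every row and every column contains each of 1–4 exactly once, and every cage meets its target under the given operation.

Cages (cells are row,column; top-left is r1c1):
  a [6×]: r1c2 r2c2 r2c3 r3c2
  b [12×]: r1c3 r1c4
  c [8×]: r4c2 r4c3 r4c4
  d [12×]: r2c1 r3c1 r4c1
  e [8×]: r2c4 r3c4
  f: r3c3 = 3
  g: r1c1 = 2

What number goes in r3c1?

G is a freebie, leaving r1c1 = 2.
Cage a needs product 6, which forces r2c3 = 1.
Cage f is given, so r3c3 = 3.
3 is placed in column 3, which forces r1c3 = 4.
The two cells of cage b must have product 12, leaving r1c4 = 3.
Column 3 already has 4, so r4c3 = 2.
Row 1 now contains 3; hence r1c2 = 1.
The 4 cells of cage a must have product 6, which forces r2c2 = 3.
Cage a has product 6; hence r3c2 = 2.
Row 3 already has 2, leaving r3c4 = 4.
Column 2 already has 1, which forces r4c2 = 4.
Column 4 already has 4, which forces r4c4 = 1.
3 is placed in row 2, which forces r2c1 = 4.
Column 4 already has 4, so r2c4 = 2.
Row 3 already has 4, so r3c1 = 1.
Row 4 now contains 1; hence r4c1 = 3.
Completed grid: 2 1 4 3 / 4 3 1 2 / 1 2 3 4 / 3 4 2 1.

1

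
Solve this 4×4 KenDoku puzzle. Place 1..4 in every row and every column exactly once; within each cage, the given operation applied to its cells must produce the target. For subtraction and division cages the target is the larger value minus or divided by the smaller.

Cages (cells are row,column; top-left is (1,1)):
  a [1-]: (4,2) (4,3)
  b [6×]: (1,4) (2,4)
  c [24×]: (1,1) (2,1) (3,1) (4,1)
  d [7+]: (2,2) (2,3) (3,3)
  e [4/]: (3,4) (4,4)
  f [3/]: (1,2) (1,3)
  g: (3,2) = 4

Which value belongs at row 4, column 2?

2

Cage g is given, which forces (3,2) = 4.
Row 3 now contains 4, leaving (3,4) = 1.
Column 4 now contains 1, leaving (4,4) = 4.
Row 1 needs a 4, and only (1,1) is open for it.
The only place for 2 in row 1 is (1,4).
2 is placed in column 4; hence (2,4) = 3.
The 3 cells of cage d must have sum 7; hence (2,2) = 1.
The 3 cells of cage d must have sum 7; hence (2,3) = 4.
The 3 cells of cage d must have sum 7, so (3,3) = 2.
Column 2 already has 1; hence (1,2) = 3.
Cage f's pair has quotient 3, so (1,3) = 1.
Row 2 now contains 1, leaving (2,1) = 2.
Row 3 now contains 2, so (3,1) = 3.
The 4 cells of cage c must have product 24, so (4,1) = 1.
Cage a's pair has difference 1, which forces (4,2) = 2.
Column 3 now contains 1, which forces (4,3) = 3.
Completed grid: 4 3 1 2 / 2 1 4 3 / 3 4 2 1 / 1 2 3 4.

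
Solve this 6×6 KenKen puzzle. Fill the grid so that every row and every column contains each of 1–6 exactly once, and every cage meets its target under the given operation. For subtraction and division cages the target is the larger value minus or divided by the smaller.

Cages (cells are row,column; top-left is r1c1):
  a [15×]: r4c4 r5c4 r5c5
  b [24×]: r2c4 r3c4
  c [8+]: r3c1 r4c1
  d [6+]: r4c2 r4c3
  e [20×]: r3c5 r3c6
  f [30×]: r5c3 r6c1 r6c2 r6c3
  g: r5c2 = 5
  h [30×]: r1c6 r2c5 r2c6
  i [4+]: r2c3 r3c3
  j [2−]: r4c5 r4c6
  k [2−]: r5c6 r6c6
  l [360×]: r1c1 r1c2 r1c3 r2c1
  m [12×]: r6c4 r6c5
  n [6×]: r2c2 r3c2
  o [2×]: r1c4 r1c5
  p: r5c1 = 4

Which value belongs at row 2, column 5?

Cage p is a single given cell; hence r5c1 = 4.
Cage g is a single given cell, leaving r5c2 = 5.
The 3 cells of cage a must have product 15, which forces r4c4 = 5.
Row 2 needs a 4, and only r2c4 is open for it.
4 is placed in column 4, leaving r3c4 = 6.
In row 5, 6 can only go at r5c6, so r5c6 = 6.
The two cells of cage k must have difference 2, which forces r6c6 = 4.
Cage e's pair has product 20, so r3c5 = 4.
Column 6 now contains 4; hence r3c6 = 5.
Cage m needs two cells with product 12, so r6c4 = 2.
4 is placed in row 6, which forces r6c5 = 6.
Column 4 now contains 2; hence r1c4 = 1.
Cage o needs two cells with product 2; hence r1c5 = 2.
Row 1 now contains 2; hence r1c6 = 3.
The 3 cells of cage h must have product 30, so r2c5 = 5.
Column 6 now contains 3, leaving r2c6 = 2.
Row 3 now contains 5; hence r3c1 = 2.
Cage c's pair has sum 8, so r4c1 = 6.
Column 6 now contains 3; hence r4c6 = 1.
The 4 cells of cage f must have product 30, which forces r5c3 = 2.
Column 4 now contains 1; hence r5c4 = 3.
Row 5 now contains 3, so r5c5 = 1.
Column 1 now contains 6, which forces r1c1 = 5.
Column 1 now contains 6, so r2c1 = 3.
The two cells of cage n must have product 6, which forces r2c2 = 6.
Row 2 already has 3, so r2c3 = 1.
Cage n needs two cells with product 6, so r3c2 = 1.
1 is placed in column 3, leaving r3c3 = 3.
Cage d's pair has sum 6, which forces r4c2 = 2.
Column 3 already has 2, so r4c3 = 4.
1 is placed in row 4, leaving r4c5 = 3.
Column 1 already has 3; hence r6c1 = 1.
1 is placed in column 2, so r6c2 = 3.
Column 3 already has 3, so r6c3 = 5.
Column 2 now contains 6, so r1c2 = 4.
4 is placed in column 3, leaving r1c3 = 6.
Completed grid: 5 4 6 1 2 3 / 3 6 1 4 5 2 / 2 1 3 6 4 5 / 6 2 4 5 3 1 / 4 5 2 3 1 6 / 1 3 5 2 6 4.

5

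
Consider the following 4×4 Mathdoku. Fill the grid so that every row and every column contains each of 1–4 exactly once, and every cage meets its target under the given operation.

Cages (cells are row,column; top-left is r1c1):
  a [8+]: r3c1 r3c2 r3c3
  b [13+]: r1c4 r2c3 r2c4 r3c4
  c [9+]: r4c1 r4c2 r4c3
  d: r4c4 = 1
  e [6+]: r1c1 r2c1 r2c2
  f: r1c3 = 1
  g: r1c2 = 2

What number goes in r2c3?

Cage g is a single given cell; hence r1c2 = 2.
F is a freebie, leaving r1c3 = 1.
Cage b has sum 13, so r2c3 = 4.
4 is placed in column 3, so r3c3 = 3.
3 is placed in column 3, so r4c3 = 2.
Cage d is given; hence r4c4 = 1.
Row 1 already has 1; hence r1c1 = 3.
Row 1 already has 3, leaving r1c4 = 4.
The 3 cells of cage e must have sum 6, so r2c1 = 2.
The 3 cells of cage e must have sum 6, which forces r2c2 = 1.
Row 2 already has 2, leaving r2c4 = 3.
Column 2 already has 1, which forces r3c2 = 4.
Column 4 already has 4; hence r3c4 = 2.
3 is placed in column 1; hence r4c1 = 4.
Column 2 already has 4, so r4c2 = 3.
Row 3 now contains 4, so r3c1 = 1.
Filled in: 3 2 1 4 / 2 1 4 3 / 1 4 3 2 / 4 3 2 1.

4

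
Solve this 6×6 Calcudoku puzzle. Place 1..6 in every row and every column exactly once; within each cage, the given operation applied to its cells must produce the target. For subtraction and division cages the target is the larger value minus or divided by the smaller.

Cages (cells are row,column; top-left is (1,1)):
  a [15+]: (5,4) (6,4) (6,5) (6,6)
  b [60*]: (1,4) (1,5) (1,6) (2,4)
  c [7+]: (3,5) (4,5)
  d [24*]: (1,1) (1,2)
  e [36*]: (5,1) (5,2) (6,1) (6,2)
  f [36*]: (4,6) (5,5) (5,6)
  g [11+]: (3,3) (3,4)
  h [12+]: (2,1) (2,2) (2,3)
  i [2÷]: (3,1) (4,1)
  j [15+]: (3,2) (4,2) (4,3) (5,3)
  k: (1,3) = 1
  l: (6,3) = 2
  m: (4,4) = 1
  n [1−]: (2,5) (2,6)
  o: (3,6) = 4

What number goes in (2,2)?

1

K is a freebie, so (1,3) = 1.
O is a freebie, so (3,6) = 4.
Cage m is a single given cell, so (4,4) = 1.
Cage l is given, so (6,3) = 2.
Cage b has product 60, so (2,4) = 2.
Column 1 needs a 5, and only (2,1) is open for it.
Cage n's pair has difference 1; hence (2,5) = 4.
The two cells of cage n must have difference 1, so (2,6) = 3.
3 is placed in row 2, which forces (2,2) = 1.
3 is placed in row 2, so (2,3) = 6.
6 is placed in column 3, which forces (3,3) = 5.
Row 3 now contains 5, so (3,4) = 6.
Row 4 needs a 3, and only (4,3) is open for it.
Column 3 already has 3, so (5,3) = 4.
Row 4 needs a 4, and only (4,1) is open for it.
4 is placed in column 1; hence (1,1) = 6.
The two cells of cage d must have product 24, which forces (1,2) = 4.
The two cells of cage i must have quotient 2, which forces (3,1) = 2.
Row 3 already has 2, leaving (3,2) = 3.
Row 3 already has 2, so (3,5) = 1.
3 is placed in column 2, leaving (6,2) = 6.
Column 2 already has 6, which forces (4,2) = 5.
The two cells of cage c must have sum 7; hence (4,5) = 6.
Row 4 already has 6; hence (4,6) = 2.
Column 2 already has 6; hence (5,2) = 2.
Column 5 now contains 6, leaving (5,5) = 3.
The 4 cells of cage a must have sum 15, which forces (6,4) = 4.
Column 5 already has 3, which forces (6,5) = 5.
5 is placed in row 6, leaving (6,6) = 1.
The 4 cells of cage b must have product 60, so (1,4) = 3.
Column 5 already has 5, leaving (1,5) = 2.
Column 6 now contains 2, which forces (1,6) = 5.
3 is placed in row 5, which forces (5,1) = 1.
3 is placed in row 5, which forces (5,4) = 5.
1 is placed in column 6, leaving (5,6) = 6.
Row 6 already has 1, so (6,1) = 3.
Filled in: 6 4 1 3 2 5 / 5 1 6 2 4 3 / 2 3 5 6 1 4 / 4 5 3 1 6 2 / 1 2 4 5 3 6 / 3 6 2 4 5 1.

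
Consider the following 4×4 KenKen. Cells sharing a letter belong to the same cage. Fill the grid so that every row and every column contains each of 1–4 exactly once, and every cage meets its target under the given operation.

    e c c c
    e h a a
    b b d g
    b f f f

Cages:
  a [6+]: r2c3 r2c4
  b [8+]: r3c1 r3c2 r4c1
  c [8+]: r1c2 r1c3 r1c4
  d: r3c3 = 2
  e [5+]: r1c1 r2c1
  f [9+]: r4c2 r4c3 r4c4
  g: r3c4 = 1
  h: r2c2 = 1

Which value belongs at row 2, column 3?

4

Cage h is given, leaving r2c2 = 1.
D is a freebie, which forces r3c3 = 2.
Cage g is given, so r3c4 = 1.
Cage c has sum 8; hence r1c3 = 1.
2 is placed in column 3, leaving r2c3 = 4.
The two cells of cage a must have sum 6, which forces r2c4 = 2.
The 3 cells of cage b must have sum 8; hence r4c1 = 1.
Column 3 already has 4; hence r4c3 = 3.
3 is placed in row 4, which forces r4c4 = 4.
Cage e's pair has sum 5, leaving r1c1 = 2.
Cage c has sum 8, which forces r1c2 = 4.
Column 4 now contains 4, leaving r1c4 = 3.
Row 2 now contains 2, leaving r2c1 = 3.
Column 1 already has 3, leaving r3c1 = 4.
4 is placed in column 2, so r3c2 = 3.
4 is placed in row 4, which forces r4c2 = 2.
Completed grid: 2 4 1 3 / 3 1 4 2 / 4 3 2 1 / 1 2 3 4.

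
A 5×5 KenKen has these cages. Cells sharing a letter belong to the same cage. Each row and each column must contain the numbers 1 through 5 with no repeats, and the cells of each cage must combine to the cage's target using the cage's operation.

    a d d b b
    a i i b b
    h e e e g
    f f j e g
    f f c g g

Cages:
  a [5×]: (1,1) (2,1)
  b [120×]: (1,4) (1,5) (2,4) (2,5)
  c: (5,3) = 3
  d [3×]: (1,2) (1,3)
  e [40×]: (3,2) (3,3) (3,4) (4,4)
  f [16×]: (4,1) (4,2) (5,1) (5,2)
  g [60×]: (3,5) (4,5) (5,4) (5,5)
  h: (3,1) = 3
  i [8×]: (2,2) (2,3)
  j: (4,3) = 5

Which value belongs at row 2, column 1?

1

H is a freebie; hence (3,1) = 3.
J is a freebie, so (4,3) = 5.
Cage c is given, leaving (5,3) = 3.
Cage d needs two cells with product 3, which forces (1,2) = 3.
Column 3 now contains 3, so (1,3) = 1.
Cage g has product 60, leaving (4,5) = 3.
1 is placed in row 1, which forces (1,1) = 5.
Cage a needs two cells with product 5, which forces (2,1) = 1.
The 4 cells of cage b must have product 120, so (2,4) = 3.
Cage b needs product 120, which forces (2,5) = 5.
The 4 cells of cage g must have product 60, which forces (5,4) = 5.
The 4 cells of cage e must have product 40; hence (3,2) = 5.
The only place for 4 in column 2 is (2,2).
Row 2 now contains 4, leaving (2,3) = 2.
2 is placed in column 3, so (3,3) = 4.
4 is placed in row 3; hence (3,5) = 1.
1 is placed in column 5, so (5,5) = 4.
Cage b has product 120, leaving (1,4) = 4.
Column 5 already has 4, so (1,5) = 2.
Row 3 already has 1, so (3,4) = 2.
The 4 cells of cage f must have product 16; hence (4,1) = 4.
Cage f needs product 16, so (4,2) = 2.
Cage e has product 40, which forces (4,4) = 1.
Row 5 already has 4, so (5,1) = 2.
The 4 cells of cage f must have product 16, leaving (5,2) = 1.
Completed grid: 5 3 1 4 2 / 1 4 2 3 5 / 3 5 4 2 1 / 4 2 5 1 3 / 2 1 3 5 4.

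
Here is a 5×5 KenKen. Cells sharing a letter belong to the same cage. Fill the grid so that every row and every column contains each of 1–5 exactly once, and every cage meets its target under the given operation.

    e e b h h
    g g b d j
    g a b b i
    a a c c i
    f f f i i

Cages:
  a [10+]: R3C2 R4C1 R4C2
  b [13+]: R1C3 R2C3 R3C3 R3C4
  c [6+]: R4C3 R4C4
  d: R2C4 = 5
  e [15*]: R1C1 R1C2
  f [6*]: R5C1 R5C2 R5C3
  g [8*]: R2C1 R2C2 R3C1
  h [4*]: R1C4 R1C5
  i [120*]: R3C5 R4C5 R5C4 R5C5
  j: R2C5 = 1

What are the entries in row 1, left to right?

3 5 2 1 4

D is a freebie, which forces R2C4 = 5.
Cage j is a single given cell; hence R2C5 = 1.
Cage h needs two cells with product 4, leaving R1C4 = 1.
1 is placed in column 5, which forces R1C5 = 4.
Cage g has product 8; hence R3C1 = 1.
Cage i needs product 120, so R5C4 = 4.
The two cells of cage c must have sum 6, so R4C3 = 4.
Column 4 already has 4, leaving R4C4 = 2.
Column 4 now contains 2, so R3C4 = 3.
In row 1, 2 can only go at R1C3, so R1C3 = 2.
Column 3 already has 2; hence R2C3 = 3.
Column 3 already has 2, so R3C3 = 5.
Row 3 now contains 5; hence R3C5 = 2.
Column 3 now contains 3; hence R5C3 = 1.
2 is placed in row 3, leaving R3C2 = 4.
The 3 cells of cage a must have sum 10, leaving R4C1 = 5.
Cage a needs sum 10; hence R4C2 = 1.
Row 4 already has 5, which forces R4C5 = 3.
3 is placed in column 5; hence R5C5 = 5.
Column 1 already has 5, leaving R1C1 = 3.
The two cells of cage e must have product 15, leaving R1C2 = 5.
Cage g has product 8, so R2C1 = 4.
Column 2 now contains 4, which forces R2C2 = 2.
3 is placed in column 1; hence R5C1 = 2.
Column 2 now contains 2, which forces R5C2 = 3.
The full grid is 3 5 2 1 4 / 4 2 3 5 1 / 1 4 5 3 2 / 5 1 4 2 3 / 2 3 1 4 5.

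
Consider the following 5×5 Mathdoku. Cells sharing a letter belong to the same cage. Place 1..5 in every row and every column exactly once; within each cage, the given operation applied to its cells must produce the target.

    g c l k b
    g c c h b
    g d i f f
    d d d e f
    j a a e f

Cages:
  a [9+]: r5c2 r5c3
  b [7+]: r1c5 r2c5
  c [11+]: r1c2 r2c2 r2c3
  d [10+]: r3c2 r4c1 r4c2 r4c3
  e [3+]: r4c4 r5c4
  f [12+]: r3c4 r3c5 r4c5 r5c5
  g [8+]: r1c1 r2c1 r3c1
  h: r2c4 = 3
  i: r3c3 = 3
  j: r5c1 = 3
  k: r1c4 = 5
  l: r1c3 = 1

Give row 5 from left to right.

3 5 4 2 1

Cage l is a single given cell, so r1c3 = 1.
Cage k is given, leaving r1c4 = 5.
Cage h is a single given cell, so r2c4 = 3.
Cage i is given; hence r3c3 = 3.
Cage j is given, leaving r5c1 = 3.
Cage g needs sum 8, so r1c1 = 2.
Row 1 now contains 2, which forces r1c2 = 4.
Row 1 now contains 2, so r1c5 = 3.
Column 2 already has 4, leaving r5c2 = 5.
5 is placed in row 5, so r5c3 = 4.
Column 2 already has 5, leaving r2c2 = 2.
Cage c has sum 11, leaving r2c3 = 5.
The two cells of cage b must have sum 7, which forces r2c5 = 4.
Column 2 now contains 2, which forces r3c2 = 1.
Column 2 already has 1, leaving r4c2 = 3.
Column 3 already has 5, which forces r4c3 = 2.
Row 4 already has 2, which forces r4c4 = 1.
Row 4 already has 1, so r4c5 = 5.
Column 4 already has 1, which forces r5c4 = 2.
Row 5 now contains 2, so r5c5 = 1.
Row 2 now contains 5; hence r2c1 = 1.
Row 3 already has 1, which forces r3c1 = 5.
Column 4 already has 2; hence r3c4 = 4.
5 is placed in column 5, which forces r3c5 = 2.
Row 4 already has 5; hence r4c1 = 4.
Filled in: 2 4 1 5 3 / 1 2 5 3 4 / 5 1 3 4 2 / 4 3 2 1 5 / 3 5 4 2 1.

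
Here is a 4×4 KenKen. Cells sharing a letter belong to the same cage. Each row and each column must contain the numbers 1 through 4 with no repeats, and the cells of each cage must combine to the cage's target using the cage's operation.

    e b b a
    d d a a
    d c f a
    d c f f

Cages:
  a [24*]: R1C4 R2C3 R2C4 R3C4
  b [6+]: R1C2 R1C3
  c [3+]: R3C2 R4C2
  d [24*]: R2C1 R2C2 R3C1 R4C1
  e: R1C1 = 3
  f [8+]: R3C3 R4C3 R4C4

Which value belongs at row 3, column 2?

E is a freebie, so R1C1 = 3.
Cage d has product 24, which forces R2C2 = 3.
The 4 cells of cage a must have product 24, so R3C4 = 3.
In row 1, 1 can only go at R1C4, so R1C4 = 1.
The only place for 1 in row 2 is R2C1.
Row 3 needs a 4, and only R3C1 is open for it.
4 is placed in column 1; hence R4C1 = 2.
Row 4 already has 2, which forces R4C2 = 1.
Row 4 already has 2, so R4C4 = 4.
The 4 cells of cage a must have product 24, so R2C3 = 4.
Column 4 already has 4, leaving R2C4 = 2.
1 is placed in column 2, which forces R3C2 = 2.
Cage f needs sum 8, which forces R3C3 = 1.
4 is placed in row 4, leaving R4C3 = 3.
2 is placed in column 2, leaving R1C2 = 4.
Column 3 already has 4, which forces R1C3 = 2.
Filled in: 3 4 2 1 / 1 3 4 2 / 4 2 1 3 / 2 1 3 4.

2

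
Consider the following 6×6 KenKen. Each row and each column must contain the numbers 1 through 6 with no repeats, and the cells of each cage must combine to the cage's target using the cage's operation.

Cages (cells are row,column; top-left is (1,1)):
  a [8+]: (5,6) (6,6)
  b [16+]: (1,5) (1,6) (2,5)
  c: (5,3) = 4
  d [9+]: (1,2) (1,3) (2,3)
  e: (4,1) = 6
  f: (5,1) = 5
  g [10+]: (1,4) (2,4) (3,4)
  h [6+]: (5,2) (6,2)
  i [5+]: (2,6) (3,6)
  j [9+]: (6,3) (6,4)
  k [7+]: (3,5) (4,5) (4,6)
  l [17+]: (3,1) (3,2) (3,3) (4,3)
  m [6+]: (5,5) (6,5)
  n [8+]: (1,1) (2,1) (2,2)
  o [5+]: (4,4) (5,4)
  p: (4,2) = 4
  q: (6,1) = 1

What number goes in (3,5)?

Cage e is given, so (4,1) = 6.
P is a freebie, leaving (4,2) = 4.
Cage f is a single given cell, so (5,1) = 5.
Cage c is given; hence (5,3) = 4.
Q is a freebie; hence (6,1) = 1.
Cage h's pair has sum 6, so (5,2) = 1.
Row 5 already has 1, so (5,5) = 2.
Cage h needs two cells with sum 6, so (6,2) = 5.
Row 6 already has 5; hence (6,5) = 4.
Column 5 already has 4, leaving (1,5) = 6.
The 3 cells of cage b must have sum 16, leaving (1,6) = 5.
Cage b has sum 16, leaving (2,5) = 5.
The two cells of cage o must have sum 5; hence (4,4) = 2.
Column 5 now contains 5, leaving (4,5) = 1.
Row 4 already has 1; hence (4,6) = 3.
Row 5 now contains 2, leaving (5,4) = 3.
Cage a needs two cells with sum 8, leaving (5,6) = 6.
3 is placed in column 4; hence (6,4) = 6.
Cage a needs two cells with sum 8, which forces (6,6) = 2.
Cage d needs sum 9; hence (1,2) = 2.
Cage d has sum 9, so (1,3) = 1.
1 is placed in row 1, leaving (1,4) = 4.
Column 2 already has 2, leaving (2,2) = 3.
Cage d needs sum 9, which forces (2,3) = 6.
Column 4 now contains 4, so (2,4) = 1.
Row 2 now contains 1, which forces (2,6) = 4.
Cage l needs sum 17, which forces (3,1) = 4.
Column 2 already has 2, so (3,2) = 6.
Column 3 now contains 6, leaving (3,3) = 2.
The 3 cells of cage g must have sum 10, so (3,4) = 5.
Column 5 already has 1, leaving (3,5) = 3.
Column 6 already has 4, leaving (3,6) = 1.
Row 4 now contains 3, which forces (4,3) = 5.
Row 6 now contains 6, leaving (6,3) = 3.
Row 1 already has 2, leaving (1,1) = 3.
Row 2 already has 4; hence (2,1) = 2.
The full grid is 3 2 1 4 6 5 / 2 3 6 1 5 4 / 4 6 2 5 3 1 / 6 4 5 2 1 3 / 5 1 4 3 2 6 / 1 5 3 6 4 2.

3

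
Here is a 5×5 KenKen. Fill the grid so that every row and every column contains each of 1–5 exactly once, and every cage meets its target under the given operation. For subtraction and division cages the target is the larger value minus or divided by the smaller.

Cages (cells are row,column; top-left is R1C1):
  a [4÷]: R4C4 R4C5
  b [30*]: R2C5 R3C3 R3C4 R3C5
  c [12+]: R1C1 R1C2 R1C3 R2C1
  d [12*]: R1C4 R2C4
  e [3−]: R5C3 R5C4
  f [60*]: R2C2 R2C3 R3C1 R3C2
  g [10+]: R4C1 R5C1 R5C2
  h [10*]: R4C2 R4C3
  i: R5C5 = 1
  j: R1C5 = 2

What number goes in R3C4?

2

Cage j is a single given cell; hence R1C5 = 2.
Cage i is a single given cell, which forces R5C5 = 1.
Cage a's pair has quotient 4, which forces R4C4 = 1.
Column 5 now contains 1, so R4C5 = 4.
Cage b needs product 30; hence R3C3 = 1.
Column 4 now contains 1; hence R3C4 = 2.
Column 4 now contains 2, which forces R5C4 = 5.
The 4 cells of cage f must have product 60, which forces R2C2 = 1.
Row 5 already has 5, which forces R5C3 = 2.
Cage c needs sum 12, which forces R1C1 = 1.
Cage g needs sum 10; hence R4C1 = 3.
The two cells of cage h must have product 10, leaving R4C2 = 2.
2 is placed in column 3, leaving R4C3 = 5.
Cage g has sum 10, leaving R5C1 = 4.
2 is placed in row 5, so R5C2 = 3.
Cage c needs sum 12, which forces R1C2 = 5.
Cage c needs sum 12, leaving R1C3 = 4.
Row 1 already has 4, leaving R1C4 = 3.
Column 1 now contains 4, so R2C1 = 2.
Cage f needs product 60; hence R2C3 = 3.
Column 4 already has 3, which forces R2C4 = 4.
3 is placed in row 2; hence R2C5 = 5.
Column 1 now contains 4, leaving R3C1 = 5.
The 4 cells of cage f must have product 60, so R3C2 = 4.
Column 5 already has 5, which forces R3C5 = 3.
Completed grid: 1 5 4 3 2 / 2 1 3 4 5 / 5 4 1 2 3 / 3 2 5 1 4 / 4 3 2 5 1.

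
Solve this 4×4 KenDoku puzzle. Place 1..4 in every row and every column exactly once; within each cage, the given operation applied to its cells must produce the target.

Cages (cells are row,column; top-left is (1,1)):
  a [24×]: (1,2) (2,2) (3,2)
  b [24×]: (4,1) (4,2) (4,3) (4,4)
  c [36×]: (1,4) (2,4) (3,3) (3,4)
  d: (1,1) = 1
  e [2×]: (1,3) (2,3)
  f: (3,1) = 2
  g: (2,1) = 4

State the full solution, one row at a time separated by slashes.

1 3 2 4 / 4 2 1 3 / 2 4 3 1 / 3 1 4 2

D is a freebie; hence (1,1) = 1.
Row 1 now contains 1, which forces (1,3) = 2.
Cage g is given; hence (2,1) = 4.
2 is placed in column 3; hence (2,3) = 1.
Row 2 now contains 1, so (2,4) = 3.
Cage f is given, which forces (3,1) = 2.
Cage c has product 36, leaving (3,3) = 3.
Column 1 now contains 2; hence (4,1) = 3.
Column 3 now contains 3, which forces (4,3) = 4.
Cage a needs product 24, so (1,2) = 3.
Column 4 now contains 3; hence (1,4) = 4.
3 is placed in row 2; hence (2,2) = 2.
Row 3 already has 3, so (3,2) = 4.
Cage c has product 36, leaving (3,4) = 1.
Column 2 already has 2, leaving (4,2) = 1.
1 is placed in column 4, so (4,4) = 2.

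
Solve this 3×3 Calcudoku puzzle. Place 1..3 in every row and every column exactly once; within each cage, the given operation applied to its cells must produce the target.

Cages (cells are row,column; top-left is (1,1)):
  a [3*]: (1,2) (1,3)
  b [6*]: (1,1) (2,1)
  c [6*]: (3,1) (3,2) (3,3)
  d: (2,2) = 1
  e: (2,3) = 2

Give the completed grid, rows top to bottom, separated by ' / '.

Cage d is a single given cell, so (2,2) = 1.
E is a freebie, which forces (2,3) = 2.
The two cells of cage b must have product 6, leaving (1,1) = 2.
Column 2 already has 1, which forces (1,2) = 3.
Cage a's pair has product 3; hence (1,3) = 1.
2 is placed in row 2, which forces (2,1) = 3.
Column 1 already has 3, so (3,1) = 1.
Column 2 now contains 3, leaving (3,2) = 2.
Column 3 already has 1; hence (3,3) = 3.

2 3 1 / 3 1 2 / 1 2 3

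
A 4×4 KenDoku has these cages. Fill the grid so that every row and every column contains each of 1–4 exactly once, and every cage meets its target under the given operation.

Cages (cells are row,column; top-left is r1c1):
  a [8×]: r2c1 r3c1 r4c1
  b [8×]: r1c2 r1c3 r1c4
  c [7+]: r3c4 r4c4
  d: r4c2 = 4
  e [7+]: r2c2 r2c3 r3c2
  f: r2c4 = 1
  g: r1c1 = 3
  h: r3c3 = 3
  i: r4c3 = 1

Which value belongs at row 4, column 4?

3

Cage g is given, which forces r1c1 = 3.
Cage f is given, so r2c4 = 1.
Cage h is a single given cell, so r3c3 = 3.
Row 3 now contains 3, which forces r3c4 = 4.
Cage d is a single given cell, so r4c2 = 4.
I is a freebie, leaving r4c3 = 1.
Column 4 already has 4, which forces r4c4 = 3.
The 3 cells of cage b must have product 8; hence r1c2 = 1.
The 3 cells of cage b must have product 8, so r1c3 = 4.
Column 4 already has 4, leaving r1c4 = 2.
Cage a needs product 8; hence r2c1 = 4.
Column 3 now contains 4, which forces r2c3 = 2.
The 3 cells of cage a must have product 8, so r3c1 = 1.
1 is placed in column 2; hence r3c2 = 2.
Row 4 now contains 1; hence r4c1 = 2.
Row 2 now contains 2, which forces r2c2 = 3.
The full grid is 3 1 4 2 / 4 3 2 1 / 1 2 3 4 / 2 4 1 3.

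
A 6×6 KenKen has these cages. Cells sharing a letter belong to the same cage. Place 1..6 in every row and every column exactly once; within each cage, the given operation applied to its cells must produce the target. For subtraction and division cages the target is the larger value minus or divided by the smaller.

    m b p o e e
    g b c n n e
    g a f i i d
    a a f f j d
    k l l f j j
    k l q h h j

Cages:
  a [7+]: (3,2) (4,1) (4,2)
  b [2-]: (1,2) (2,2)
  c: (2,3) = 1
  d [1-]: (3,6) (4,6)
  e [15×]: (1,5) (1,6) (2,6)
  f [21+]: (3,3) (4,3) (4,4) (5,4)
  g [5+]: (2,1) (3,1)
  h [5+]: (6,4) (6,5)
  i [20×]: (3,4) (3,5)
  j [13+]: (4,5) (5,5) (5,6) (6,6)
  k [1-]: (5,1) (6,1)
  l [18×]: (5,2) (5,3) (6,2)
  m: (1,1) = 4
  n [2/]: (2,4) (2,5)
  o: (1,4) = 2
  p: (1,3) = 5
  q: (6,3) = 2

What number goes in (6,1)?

M is a freebie; hence (1,1) = 4.
Cage p is a single given cell, which forces (1,3) = 5.
Cage o is given, so (1,4) = 2.
C is a freebie; hence (2,3) = 1.
Cage q is a single given cell; hence (6,3) = 2.
The 3 cells of cage e must have product 15, leaving (2,6) = 5.
The only place for 6 in row 1 is (1,2).
Cage b's pair has difference 2, which forces (2,2) = 4.
Row 2 needs a 2, and only (2,1) is open for it.
Column 1 now contains 2, so (3,1) = 3.
Row 3 already has 3, which forces (3,2) = 1.
Column 1 already has 3; hence (4,1) = 1.
1 is placed in column 2, leaving (4,2) = 5.
Row 4 now contains 5; hence (4,4) = 6.
6 is placed in column 4, which forces (5,4) = 5.
1 is placed in column 2; hence (6,2) = 3.
6 is placed in column 4, leaving (2,4) = 3.
The two cells of cage n must have quotient 2, which forces (2,5) = 6.
Cage f has sum 21, leaving (3,3) = 6.
5 is placed in column 4, which forces (3,4) = 4.
Cage i needs two cells with product 20, leaving (3,5) = 5.
Row 3 already has 4; hence (3,6) = 2.
Row 4 already has 6, leaving (4,3) = 4.
Cage d's pair has difference 1, leaving (4,6) = 3.
5 is placed in row 5, so (5,1) = 6.
3 is placed in column 2; hence (5,2) = 2.
Cage l needs product 18, so (5,3) = 3.
Cage k's pair has difference 1, which forces (6,1) = 5.
4 is placed in column 4, which forces (6,4) = 1.
Row 6 already has 1, leaving (6,5) = 4.
Row 6 now contains 4, which forces (6,6) = 6.
The 3 cells of cage e must have product 15, so (1,5) = 3.
Column 6 now contains 3; hence (1,6) = 1.
Row 4 now contains 3, leaving (4,5) = 2.
Column 5 now contains 4, so (5,5) = 1.
The 4 cells of cage j must have sum 13, which forces (5,6) = 4.
The full grid is 4 6 5 2 3 1 / 2 4 1 3 6 5 / 3 1 6 4 5 2 / 1 5 4 6 2 3 / 6 2 3 5 1 4 / 5 3 2 1 4 6.

5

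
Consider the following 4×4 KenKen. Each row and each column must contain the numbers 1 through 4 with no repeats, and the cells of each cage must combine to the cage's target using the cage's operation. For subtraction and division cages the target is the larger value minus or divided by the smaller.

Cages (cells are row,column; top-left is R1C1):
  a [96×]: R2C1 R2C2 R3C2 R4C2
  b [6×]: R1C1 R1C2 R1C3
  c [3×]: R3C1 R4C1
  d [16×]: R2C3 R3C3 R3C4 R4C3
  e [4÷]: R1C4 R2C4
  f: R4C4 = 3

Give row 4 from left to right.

1 2 4 3

The 4 cells of cage a must have product 96, leaving R2C1 = 4.
Row 2 now contains 4, leaving R2C4 = 1.
The 4 cells of cage d must have product 16; hence R3C4 = 2.
Cage f is a single given cell, leaving R4C4 = 3.
Column 4 already has 1, leaving R1C4 = 4.
Row 2 now contains 1; hence R2C3 = 2.
Cage c's pair has product 3, leaving R3C1 = 3.
3 is placed in row 3, so R3C2 = 4.
Row 3 already has 4, leaving R3C3 = 1.
3 is placed in row 4, leaving R4C1 = 1.
Column 2 now contains 4, which forces R4C2 = 2.
Column 3 now contains 1, which forces R4C3 = 4.
1 is placed in column 1, so R1C1 = 2.
Cage b has product 6; hence R1C2 = 1.
Column 3 now contains 1, which forces R1C3 = 3.
2 is placed in row 2; hence R2C2 = 3.
Completed grid: 2 1 3 4 / 4 3 2 1 / 3 4 1 2 / 1 2 4 3.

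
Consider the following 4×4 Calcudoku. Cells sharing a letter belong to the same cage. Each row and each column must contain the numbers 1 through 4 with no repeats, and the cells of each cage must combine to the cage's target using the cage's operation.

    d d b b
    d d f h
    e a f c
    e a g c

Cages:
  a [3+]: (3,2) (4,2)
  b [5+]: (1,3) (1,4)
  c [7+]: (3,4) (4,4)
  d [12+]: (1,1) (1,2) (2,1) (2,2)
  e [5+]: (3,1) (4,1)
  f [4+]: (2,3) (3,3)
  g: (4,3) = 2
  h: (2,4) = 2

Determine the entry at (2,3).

1

Cage h is given, which forces (2,4) = 2.
G is a freebie, so (4,3) = 2.
The two cells of cage a must have sum 3; hence (3,2) = 2.
2 is placed in row 4, leaving (4,2) = 1.
Cage e's pair has sum 5, so (3,1) = 1.
Row 3 now contains 1, so (3,3) = 3.
Row 3 already has 3, so (3,4) = 4.
The two cells of cage e must have sum 5, so (4,1) = 4.
4 is placed in column 4, which forces (4,4) = 3.
Column 1 already has 4, so (1,1) = 2.
The 4 cells of cage d must have sum 12, which forces (1,2) = 3.
Cage b needs two cells with sum 5, leaving (1,3) = 4.
4 is placed in column 4, which forces (1,4) = 1.
Column 1 already has 4; hence (2,1) = 3.
Cage d needs sum 12, so (2,2) = 4.
3 is placed in column 3, leaving (2,3) = 1.
Filled in: 2 3 4 1 / 3 4 1 2 / 1 2 3 4 / 4 1 2 3.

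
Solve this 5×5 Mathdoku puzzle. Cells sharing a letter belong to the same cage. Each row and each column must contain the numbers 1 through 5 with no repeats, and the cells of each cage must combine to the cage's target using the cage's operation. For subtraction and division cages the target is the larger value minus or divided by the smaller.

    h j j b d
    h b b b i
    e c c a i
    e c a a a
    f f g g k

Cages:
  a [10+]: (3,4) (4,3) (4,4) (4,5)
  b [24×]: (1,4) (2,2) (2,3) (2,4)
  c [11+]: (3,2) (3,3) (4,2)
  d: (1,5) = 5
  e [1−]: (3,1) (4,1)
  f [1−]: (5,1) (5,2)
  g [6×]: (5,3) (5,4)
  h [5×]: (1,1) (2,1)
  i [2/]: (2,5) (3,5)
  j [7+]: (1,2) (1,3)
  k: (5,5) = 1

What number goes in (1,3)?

Cage d is a single given cell; hence (1,5) = 5.
K is a freebie, so (5,5) = 1.
Row 1 now contains 5; hence (1,1) = 1.
Cage h's pair has product 5, leaving (2,1) = 5.
In row 1, 2 can only go at (1,4), so (1,4) = 2.
Cage g needs two cells with product 6; hence (5,3) = 2.
Column 4 already has 2, so (5,4) = 3.
Row 5 already has 3; hence (5,1) = 4.
Cage f needs two cells with difference 1, which forces (5,2) = 5.
The only place for 2 in row 2 is (2,5).
Cage a has sum 10, so (3,4) = 1.
Column 5 now contains 2, so (3,5) = 4.
Cage a needs sum 10, so (4,3) = 1.
The 4 cells of cage a must have sum 10, which forces (4,4) = 5.
Column 5 now contains 2, so (4,5) = 3.
Cage b needs product 24; hence (2,2) = 1.
Cage b needs product 24, leaving (2,3) = 3.
Column 4 now contains 1, so (2,4) = 4.
Cage e's pair has difference 1, leaving (3,1) = 3.
The 3 cells of cage c must have sum 11; hence (3,2) = 2.
Row 3 now contains 4; hence (3,3) = 5.
Row 4 already has 3, which forces (4,1) = 2.
The 3 cells of cage c must have sum 11, which forces (4,2) = 4.
4 is placed in column 2, leaving (1,2) = 3.
3 is placed in column 3, which forces (1,3) = 4.
Filled in: 1 3 4 2 5 / 5 1 3 4 2 / 3 2 5 1 4 / 2 4 1 5 3 / 4 5 2 3 1.

4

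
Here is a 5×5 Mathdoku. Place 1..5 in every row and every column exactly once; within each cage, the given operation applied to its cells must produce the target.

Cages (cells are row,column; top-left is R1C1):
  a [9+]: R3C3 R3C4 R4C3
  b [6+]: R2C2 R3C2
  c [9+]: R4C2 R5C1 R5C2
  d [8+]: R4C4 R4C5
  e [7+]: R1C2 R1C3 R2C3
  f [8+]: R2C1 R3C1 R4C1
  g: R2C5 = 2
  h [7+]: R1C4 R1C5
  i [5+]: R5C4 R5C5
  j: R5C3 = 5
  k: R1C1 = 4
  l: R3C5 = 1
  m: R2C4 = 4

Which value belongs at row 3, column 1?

Cage k is a single given cell, which forces R1C1 = 4.
Cage m is a single given cell; hence R2C4 = 4.
Cage g is a single given cell, so R2C5 = 2.
Cage l is given, which forces R3C5 = 1.
Cage j is given, so R5C3 = 5.
Cage e has sum 7, so R1C2 = 3.
The 3 cells of cage e must have sum 7, so R1C3 = 1.
Cage h's pair has sum 7, leaving R1C4 = 2.
The two cells of cage h must have sum 7, which forces R1C5 = 5.
The two cells of cage b must have sum 6; hence R2C2 = 1.
The 3 cells of cage e must have sum 7; hence R2C3 = 3.
Cage b's pair has sum 6, leaving R3C2 = 5.
Row 3 now contains 5, leaving R3C4 = 3.
Column 4 now contains 3, which forces R4C4 = 5.
Column 5 already has 5, leaving R4C5 = 3.
Column 4 now contains 2; hence R5C4 = 1.
Column 5 now contains 3, leaving R5C5 = 4.
Row 2 now contains 1, leaving R2C1 = 5.
Row 3 now contains 5, so R3C1 = 2.
Row 3 already has 2, leaving R3C3 = 4.
Cage f has sum 8, which forces R4C1 = 1.
The 3 cells of cage c must have sum 9; hence R4C2 = 4.
Column 3 already has 4, leaving R4C3 = 2.
Cage c has sum 9, so R5C1 = 3.
4 is placed in row 5; hence R5C2 = 2.
The full grid is 4 3 1 2 5 / 5 1 3 4 2 / 2 5 4 3 1 / 1 4 2 5 3 / 3 2 5 1 4.

2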